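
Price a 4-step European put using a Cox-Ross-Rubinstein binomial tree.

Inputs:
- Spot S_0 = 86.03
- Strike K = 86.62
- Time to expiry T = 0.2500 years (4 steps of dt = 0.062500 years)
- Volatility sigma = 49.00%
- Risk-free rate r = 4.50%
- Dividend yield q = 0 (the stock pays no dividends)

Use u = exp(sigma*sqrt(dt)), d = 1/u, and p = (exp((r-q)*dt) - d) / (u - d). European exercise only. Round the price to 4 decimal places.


dt = T/N = 0.062500
u = exp(sigma*sqrt(dt)) = 1.130319; d = 1/u = 0.884706
p = (exp((r-q)*dt) - d) / (u - d) = 0.480880
Discount per step: exp(-r*dt) = 0.997191
Stock lattice S(k, i) with i counting down-moves:
  k=0: S(0,0) = 86.0300
  k=1: S(1,0) = 97.2414; S(1,1) = 76.1112
  k=2: S(2,0) = 109.9138; S(2,1) = 86.0300; S(2,2) = 67.3361
  k=3: S(3,0) = 124.2376; S(3,1) = 97.2414; S(3,2) = 76.1112; S(3,3) = 59.5726
  k=4: S(4,0) = 140.4282; S(4,1) = 109.9138; S(4,2) = 86.0300; S(4,3) = 67.3361; S(4,4) = 52.7042
Terminal payoffs V(N, i) = max(K - S_T, 0):
  V(4,0) = 0.000000; V(4,1) = 0.000000; V(4,2) = 0.590000; V(4,3) = 19.283929; V(4,4) = 33.915751
Backward induction: V(k, i) = exp(-r*dt) * [p * V(k+1, i) + (1-p) * V(k+1, i+1)].
  V(3,0) = exp(-r*dt) * [p*0.000000 + (1-p)*0.000000] = 0.000000
  V(3,1) = exp(-r*dt) * [p*0.000000 + (1-p)*0.590000] = 0.305420
  V(3,2) = exp(-r*dt) * [p*0.590000 + (1-p)*19.283929] = 10.265475
  V(3,3) = exp(-r*dt) * [p*19.283929 + (1-p)*33.915751] = 26.804104
  V(2,0) = exp(-r*dt) * [p*0.000000 + (1-p)*0.305420] = 0.158104
  V(2,1) = exp(-r*dt) * [p*0.305420 + (1-p)*10.265475] = 5.460502
  V(2,2) = exp(-r*dt) * [p*10.265475 + (1-p)*26.804104] = 18.798059
  V(1,0) = exp(-r*dt) * [p*0.158104 + (1-p)*5.460502] = 2.902509
  V(1,1) = exp(-r*dt) * [p*5.460502 + (1-p)*18.798059] = 12.349509
  V(0,0) = exp(-r*dt) * [p*2.902509 + (1-p)*12.349509] = 7.784707

Answer: Price = V(0,0) = 7.7847


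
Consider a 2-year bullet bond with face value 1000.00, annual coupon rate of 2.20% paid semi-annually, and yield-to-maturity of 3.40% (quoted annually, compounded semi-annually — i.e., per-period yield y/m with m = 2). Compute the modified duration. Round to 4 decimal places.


Coupon per period c = face * coupon_rate / m = 11.000000
Periods per year m = 2; per-period yield y/m = 0.017000
Number of cashflows N = 4
Cashflows (t years, CF_t, discount factor 1/(1+y/m)^(m*t), PV):
  t = 0.5000: CF_t = 11.000000, DF = 0.983284, PV = 10.816126
  t = 1.0000: CF_t = 11.000000, DF = 0.966848, PV = 10.635325
  t = 1.5000: CF_t = 11.000000, DF = 0.950686, PV = 10.457547
  t = 2.0000: CF_t = 1011.000000, DF = 0.934795, PV = 945.077326
Price P = sum_t PV_t = 976.986324
First compute Macaulay numerator sum_t t * PV_t:
  t * PV_t at t = 0.5000: 5.408063
  t * PV_t at t = 1.0000: 10.635325
  t * PV_t at t = 1.5000: 15.686321
  t * PV_t at t = 2.0000: 1890.154652
Macaulay duration D = 1921.884361 / 976.986324 = 1.967156
Modified duration = D / (1 + y/m) = 1.967156 / (1 + 0.017000) = 1.934273

Answer: Modified duration = 1.9343


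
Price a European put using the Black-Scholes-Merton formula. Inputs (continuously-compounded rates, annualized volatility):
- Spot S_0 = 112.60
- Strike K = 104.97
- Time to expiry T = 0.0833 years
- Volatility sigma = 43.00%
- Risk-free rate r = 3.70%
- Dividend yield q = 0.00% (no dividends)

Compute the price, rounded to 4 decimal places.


d1 = (ln(S/K) + (r - q + 0.5*sigma^2) * T) / (sigma * sqrt(T)) = 0.65227020
d2 = d1 - sigma * sqrt(T) = 0.52816472
exp(-rT) = 0.99692264; exp(-qT) = 1.00000000
P = K * exp(-rT) * N(-d2) - S_0 * exp(-qT) * N(-d1)
N(-d1) = 0.25711344; N(-d2) = 0.29869251
P = 104.9700 * 0.99692264 * 0.29869251 - 112.6000 * 1.00000000 * 0.25711344 = 2.3063

Answer: Price = 2.3063


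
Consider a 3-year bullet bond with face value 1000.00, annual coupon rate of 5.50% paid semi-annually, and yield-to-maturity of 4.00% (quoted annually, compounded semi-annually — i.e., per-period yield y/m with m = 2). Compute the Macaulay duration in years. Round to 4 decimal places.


Answer: Macaulay duration = 2.8109 years

Derivation:
Coupon per period c = face * coupon_rate / m = 27.500000
Periods per year m = 2; per-period yield y/m = 0.020000
Number of cashflows N = 6
Cashflows (t years, CF_t, discount factor 1/(1+y/m)^(m*t), PV):
  t = 0.5000: CF_t = 27.500000, DF = 0.980392, PV = 26.960784
  t = 1.0000: CF_t = 27.500000, DF = 0.961169, PV = 26.432141
  t = 1.5000: CF_t = 27.500000, DF = 0.942322, PV = 25.913864
  t = 2.0000: CF_t = 27.500000, DF = 0.923845, PV = 25.405749
  t = 2.5000: CF_t = 27.500000, DF = 0.905731, PV = 24.907597
  t = 3.0000: CF_t = 1027.500000, DF = 0.887971, PV = 912.390595
Price P = sum_t PV_t = 1042.010732
Macaulay numerator sum_t t * PV_t:
  t * PV_t at t = 0.5000: 13.480392
  t * PV_t at t = 1.0000: 26.432141
  t * PV_t at t = 1.5000: 38.870796
  t * PV_t at t = 2.0000: 50.811498
  t * PV_t at t = 2.5000: 62.268993
  t * PV_t at t = 3.0000: 2737.171786
Macaulay duration D = (sum_t t * PV_t) / P = 2929.035607 / 1042.010732 = 2.810946


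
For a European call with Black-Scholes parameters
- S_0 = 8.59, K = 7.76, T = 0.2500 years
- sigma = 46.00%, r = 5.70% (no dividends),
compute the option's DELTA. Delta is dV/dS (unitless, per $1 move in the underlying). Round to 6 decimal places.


Answer: Delta = 0.731965

Derivation:
d1 = 0.6187669644; d2 = 0.3887669644
phi(d1) = 0.3294354618; exp(-qT) = 1.0000000000; exp(-rT) = 0.9858510507
N(d1) = 0.7319650559
Delta = exp(-qT) * N(d1) = 1.0000000000 * 0.7319650559 = 0.731965


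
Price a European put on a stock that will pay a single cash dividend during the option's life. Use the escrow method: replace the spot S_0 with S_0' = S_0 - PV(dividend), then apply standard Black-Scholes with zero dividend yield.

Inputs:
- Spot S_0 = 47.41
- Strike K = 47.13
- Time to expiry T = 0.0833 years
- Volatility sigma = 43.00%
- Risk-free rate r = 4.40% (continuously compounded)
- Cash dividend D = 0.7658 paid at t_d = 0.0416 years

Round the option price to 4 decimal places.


PV(D) = D * exp(-r * t_d) = 0.7658 * 0.99817127 = 0.76439956
S_0' = S_0 - PV(D) = 47.4100 - 0.76439956 = 46.64560044
d1 = (ln(S_0'/K) + (r + sigma^2/2)*T) / (sigma*sqrt(T)) = 0.00834094
d2 = d1 - sigma*sqrt(T) = -0.11576453
exp(-rT) = 0.99634151
N(-d1) = 0.49667248; N(-d2) = 0.54608042
P = K * exp(-rT) * N(-d2) - S_0' * N(-d1) = 47.1300 * 0.99634151 * 0.54608042 - 46.64560044 * 0.49667248 = 2.4750

Answer: Price = 2.4750


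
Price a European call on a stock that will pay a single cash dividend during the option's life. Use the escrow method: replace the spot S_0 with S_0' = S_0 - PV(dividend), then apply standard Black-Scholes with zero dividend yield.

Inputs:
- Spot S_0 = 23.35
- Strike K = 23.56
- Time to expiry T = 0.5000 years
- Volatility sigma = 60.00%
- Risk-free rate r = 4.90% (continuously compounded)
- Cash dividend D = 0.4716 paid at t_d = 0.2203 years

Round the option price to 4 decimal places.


Answer: Price = 3.8003

Derivation:
PV(D) = D * exp(-r * t_d) = 0.4716 * 0.98926335 = 0.46653660
S_0' = S_0 - PV(D) = 23.3500 - 0.46653660 = 22.88346340
d1 = (ln(S_0'/K) + (r + sigma^2/2)*T) / (sigma*sqrt(T)) = 0.20120528
d2 = d1 - sigma*sqrt(T) = -0.22305879
exp(-rT) = 0.97579769
N(d1) = 0.57973097; N(d2) = 0.41174487
C = S_0' * N(d1) - K * exp(-rT) * N(d2) = 22.88346340 * 0.57973097 - 23.5600 * 0.97579769 * 0.41174487 = 3.8003


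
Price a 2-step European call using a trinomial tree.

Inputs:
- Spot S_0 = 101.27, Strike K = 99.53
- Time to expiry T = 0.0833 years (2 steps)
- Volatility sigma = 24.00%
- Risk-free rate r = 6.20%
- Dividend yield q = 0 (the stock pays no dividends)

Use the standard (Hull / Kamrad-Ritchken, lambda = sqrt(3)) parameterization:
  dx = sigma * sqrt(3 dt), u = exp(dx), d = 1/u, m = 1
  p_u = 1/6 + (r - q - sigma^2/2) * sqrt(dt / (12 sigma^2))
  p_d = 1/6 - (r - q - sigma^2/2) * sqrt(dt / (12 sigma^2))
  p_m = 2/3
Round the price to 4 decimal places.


Answer: Price = V(0,0) = 3.9702

Derivation:
dt = T/N = 0.041650; dx = sigma*sqrt(3*dt) = 0.084836
u = exp(dx) = 1.088538; d = 1/u = 0.918663
p_u = 0.174816, p_m = 0.666667, p_d = 0.158517
Discount per step: exp(-r*dt) = 0.997421
Stock lattice S(k, j) with j the centered position index:
  k=0: S(0,+0) = 101.2700
  k=1: S(1,-1) = 93.0330; S(1,+0) = 101.2700; S(1,+1) = 110.2363
  k=2: S(2,-2) = 85.4660; S(2,-1) = 93.0330; S(2,+0) = 101.2700; S(2,+1) = 110.2363; S(2,+2) = 119.9964
Terminal payoffs V(N, j) = max(S_T - K, 0):
  V(2,-2) = 0.000000; V(2,-1) = 0.000000; V(2,+0) = 1.740000; V(2,+1) = 10.706280; V(2,+2) = 20.466419
Backward induction: V(k, j) = exp(-r*dt) * [p_u * V(k+1, j+1) + p_m * V(k+1, j) + p_d * V(k+1, j-1)]
  V(1,-1) = exp(-r*dt) * [p_u*1.740000 + p_m*0.000000 + p_d*0.000000] = 0.303396
  V(1,+0) = exp(-r*dt) * [p_u*10.706280 + p_m*1.740000 + p_d*0.000000] = 3.023815
  V(1,+1) = exp(-r*dt) * [p_u*20.466419 + p_m*10.706280 + p_d*1.740000] = 10.962859
  V(0,+0) = exp(-r*dt) * [p_u*10.962859 + p_m*3.023815 + p_d*0.303396] = 3.970192


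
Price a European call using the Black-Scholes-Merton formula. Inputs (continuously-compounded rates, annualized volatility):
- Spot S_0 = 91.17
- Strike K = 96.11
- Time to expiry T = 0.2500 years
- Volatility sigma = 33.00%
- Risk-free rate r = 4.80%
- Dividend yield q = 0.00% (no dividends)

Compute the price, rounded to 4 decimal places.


Answer: Price = 4.4078

Derivation:
d1 = (ln(S/K) + (r - q + 0.5*sigma^2) * T) / (sigma * sqrt(T)) = -0.16457560
d2 = d1 - sigma * sqrt(T) = -0.32957560
exp(-rT) = 0.98807171; exp(-qT) = 1.00000000
C = S_0 * exp(-qT) * N(d1) - K * exp(-rT) * N(d2)
N(d1) = 0.43463902; N(d2) = 0.37086033
C = 91.1700 * 1.00000000 * 0.43463902 - 96.1100 * 0.98807171 * 0.37086033 = 4.4078


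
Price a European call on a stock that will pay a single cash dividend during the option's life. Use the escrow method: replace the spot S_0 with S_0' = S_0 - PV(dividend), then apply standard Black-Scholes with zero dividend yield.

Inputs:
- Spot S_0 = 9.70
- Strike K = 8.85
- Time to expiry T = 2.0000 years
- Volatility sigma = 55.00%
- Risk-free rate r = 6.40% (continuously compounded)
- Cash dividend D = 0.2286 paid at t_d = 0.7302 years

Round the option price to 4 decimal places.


Answer: Price = 3.5397

Derivation:
PV(D) = D * exp(-r * t_d) = 0.2286 * 0.95434236 = 0.21816266
S_0' = S_0 - PV(D) = 9.7000 - 0.21816266 = 9.48183734
d1 = (ln(S_0'/K) + (r + sigma^2/2)*T) / (sigma*sqrt(T)) = 0.64213093
d2 = d1 - sigma*sqrt(T) = -0.13568653
exp(-rT) = 0.87985338
N(d1) = 0.73960591; N(d2) = 0.44603455
C = S_0' * N(d1) - K * exp(-rT) * N(d2) = 9.48183734 * 0.73960591 - 8.8500 * 0.87985338 * 0.44603455 = 3.5397


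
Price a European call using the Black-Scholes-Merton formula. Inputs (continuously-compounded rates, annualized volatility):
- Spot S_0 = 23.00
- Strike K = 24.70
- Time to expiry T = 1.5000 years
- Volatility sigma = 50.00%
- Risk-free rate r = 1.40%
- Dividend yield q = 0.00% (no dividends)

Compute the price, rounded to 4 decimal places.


d1 = (ln(S/K) + (r - q + 0.5*sigma^2) * T) / (sigma * sqrt(T)) = 0.22403192
d2 = d1 - sigma * sqrt(T) = -0.38834052
exp(-rT) = 0.97921896; exp(-qT) = 1.00000000
C = S_0 * exp(-qT) * N(d1) - K * exp(-rT) * N(d2)
N(d1) = 0.58863377; N(d2) = 0.34888203
C = 23.0000 * 1.00000000 * 0.58863377 - 24.7000 * 0.97921896 * 0.34888203 = 5.1003

Answer: Price = 5.1003


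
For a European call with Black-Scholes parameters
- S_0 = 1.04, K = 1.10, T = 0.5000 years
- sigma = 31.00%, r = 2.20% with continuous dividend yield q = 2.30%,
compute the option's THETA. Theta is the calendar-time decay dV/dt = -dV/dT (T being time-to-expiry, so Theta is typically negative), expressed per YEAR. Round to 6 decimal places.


Answer: Theta = -0.087027

Derivation:
d1 = -0.1485584206; d2 = -0.3677615228
phi(d1) = 0.3945642311; exp(-qT) = 0.9885658722; exp(-rT) = 0.9890602788
Theta = -S*exp(-qT)*phi(d1)*sigma/(2*sqrt(T)) - r*K*exp(-rT)*N(d2) + q*S*exp(-qT)*N(d1)
N(d1) = 0.4409510422; N(d2) = 0.3565255309; sqrt(T) = 0.7071067812
Term 1 = -1.0400 * 0.9885658722 * 0.3945642311 * 0.3100 / (2 * 0.7071067812) = -0.0889207999
Term 2 = -0.0220 * 1.1000 * 0.9890602788 * 0.3565255309 = -0.0085335308
Term 3 = 0.0230 * 1.0400 * 0.9885658722 * 0.4409510422 = 0.0104269469
Theta = -0.0889207999 + (-0.0085335308) + (0.0104269469) = -0.087027


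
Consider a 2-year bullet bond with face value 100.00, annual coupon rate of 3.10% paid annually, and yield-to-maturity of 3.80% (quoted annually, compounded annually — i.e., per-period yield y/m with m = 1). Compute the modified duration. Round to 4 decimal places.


Answer: Modified duration = 1.8976

Derivation:
Coupon per period c = face * coupon_rate / m = 3.100000
Periods per year m = 1; per-period yield y/m = 0.038000
Number of cashflows N = 2
Cashflows (t years, CF_t, discount factor 1/(1+y/m)^(m*t), PV):
  t = 1.0000: CF_t = 3.100000, DF = 0.963391, PV = 2.986513
  t = 2.0000: CF_t = 103.100000, DF = 0.928122, PV = 95.689428
Price P = sum_t PV_t = 98.675940
First compute Macaulay numerator sum_t t * PV_t:
  t * PV_t at t = 1.0000: 2.986513
  t * PV_t at t = 2.0000: 191.378856
Macaulay duration D = 194.365368 / 98.675940 = 1.969734
Modified duration = D / (1 + y/m) = 1.969734 / (1 + 0.038000) = 1.897624


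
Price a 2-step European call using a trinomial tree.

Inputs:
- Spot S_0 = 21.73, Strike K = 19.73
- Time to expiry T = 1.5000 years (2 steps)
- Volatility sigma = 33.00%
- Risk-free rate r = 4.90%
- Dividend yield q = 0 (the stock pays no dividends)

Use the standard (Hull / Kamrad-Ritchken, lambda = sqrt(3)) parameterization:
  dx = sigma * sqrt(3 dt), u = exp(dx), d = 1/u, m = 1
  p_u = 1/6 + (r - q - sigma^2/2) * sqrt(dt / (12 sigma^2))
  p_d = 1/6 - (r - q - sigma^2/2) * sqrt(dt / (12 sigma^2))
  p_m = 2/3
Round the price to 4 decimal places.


Answer: Price = V(0,0) = 5.0855

Derivation:
dt = T/N = 0.750000; dx = sigma*sqrt(3*dt) = 0.495000
u = exp(dx) = 1.640498; d = 1/u = 0.609571
p_u = 0.162538, p_m = 0.666667, p_d = 0.170795
Discount per step: exp(-r*dt) = 0.963917
Stock lattice S(k, j) with j the centered position index:
  k=0: S(0,+0) = 21.7300
  k=1: S(1,-1) = 13.2460; S(1,+0) = 21.7300; S(1,+1) = 35.6480
  k=2: S(2,-2) = 8.0744; S(2,-1) = 13.2460; S(2,+0) = 21.7300; S(2,+1) = 35.6480; S(2,+2) = 58.4805
Terminal payoffs V(N, j) = max(S_T - K, 0):
  V(2,-2) = 0.000000; V(2,-1) = 0.000000; V(2,+0) = 2.000000; V(2,+1) = 15.918027; V(2,+2) = 38.750525
Backward induction: V(k, j) = exp(-r*dt) * [p_u * V(k+1, j+1) + p_m * V(k+1, j) + p_d * V(k+1, j-1)]
  V(1,-1) = exp(-r*dt) * [p_u*2.000000 + p_m*0.000000 + p_d*0.000000] = 0.313346
  V(1,+0) = exp(-r*dt) * [p_u*15.918027 + p_m*2.000000 + p_d*0.000000] = 3.779148
  V(1,+1) = exp(-r*dt) * [p_u*38.750525 + p_m*15.918027 + p_d*2.000000] = 16.629533
  V(0,+0) = exp(-r*dt) * [p_u*16.629533 + p_m*3.779148 + p_d*0.313346] = 5.085510


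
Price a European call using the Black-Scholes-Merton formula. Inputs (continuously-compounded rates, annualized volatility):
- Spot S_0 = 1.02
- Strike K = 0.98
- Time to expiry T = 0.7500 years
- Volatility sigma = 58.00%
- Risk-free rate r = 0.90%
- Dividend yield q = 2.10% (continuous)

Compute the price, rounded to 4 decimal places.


d1 = (ln(S/K) + (r - q + 0.5*sigma^2) * T) / (sigma * sqrt(T)) = 0.31287474
d2 = d1 - sigma * sqrt(T) = -0.18941999
exp(-rT) = 0.99327273; exp(-qT) = 0.98437338
C = S_0 * exp(-qT) * N(d1) - K * exp(-rT) * N(d2)
N(d1) = 0.62281209; N(d2) = 0.42488183
C = 1.0200 * 0.98437338 * 0.62281209 - 0.9800 * 0.99327273 * 0.42488183 = 0.2118

Answer: Price = 0.2118


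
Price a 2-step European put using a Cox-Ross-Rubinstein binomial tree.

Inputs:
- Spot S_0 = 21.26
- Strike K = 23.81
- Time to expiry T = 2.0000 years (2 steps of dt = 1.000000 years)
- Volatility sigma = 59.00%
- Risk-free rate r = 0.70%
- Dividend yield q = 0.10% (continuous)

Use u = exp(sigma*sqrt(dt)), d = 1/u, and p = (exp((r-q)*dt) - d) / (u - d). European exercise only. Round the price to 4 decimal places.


dt = T/N = 1.000000
u = exp(sigma*sqrt(dt)) = 1.803988; d = 1/u = 0.554327
p = (exp((r-q)*dt) - d) / (u - d) = 0.361451
Discount per step: exp(-r*dt) = 0.993024
Stock lattice S(k, i) with i counting down-moves:
  k=0: S(0,0) = 21.2600
  k=1: S(1,0) = 38.3528; S(1,1) = 11.7850
  k=2: S(2,0) = 69.1880; S(2,1) = 21.2600; S(2,2) = 6.5327
Terminal payoffs V(N, i) = max(K - S_T, 0):
  V(2,0) = 0.000000; V(2,1) = 2.550000; V(2,2) = 17.277254
Backward induction: V(k, i) = exp(-r*dt) * [p * V(k+1, i) + (1-p) * V(k+1, i+1)].
  V(1,0) = exp(-r*dt) * [p*0.000000 + (1-p)*2.550000] = 1.616943
  V(1,1) = exp(-r*dt) * [p*2.550000 + (1-p)*17.277254] = 11.870693
  V(0,0) = exp(-r*dt) * [p*1.616943 + (1-p)*11.870693] = 8.107517

Answer: Price = V(0,0) = 8.1075


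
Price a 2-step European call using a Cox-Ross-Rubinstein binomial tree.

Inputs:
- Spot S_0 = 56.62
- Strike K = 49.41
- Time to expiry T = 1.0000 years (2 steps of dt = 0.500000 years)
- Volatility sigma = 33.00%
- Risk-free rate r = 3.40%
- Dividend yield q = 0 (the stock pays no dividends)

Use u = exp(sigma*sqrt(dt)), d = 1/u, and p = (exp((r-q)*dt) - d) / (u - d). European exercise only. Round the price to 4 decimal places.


Answer: Price = V(0,0) = 12.5193

Derivation:
dt = T/N = 0.500000
u = exp(sigma*sqrt(dt)) = 1.262817; d = 1/u = 0.791880
p = (exp((r-q)*dt) - d) / (u - d) = 0.478334
Discount per step: exp(-r*dt) = 0.983144
Stock lattice S(k, i) with i counting down-moves:
  k=0: S(0,0) = 56.6200
  k=1: S(1,0) = 71.5007; S(1,1) = 44.8363
  k=2: S(2,0) = 90.2924; S(2,1) = 56.6200; S(2,2) = 35.5049
Terminal payoffs V(N, i) = max(S_T - K, 0):
  V(2,0) = 40.882351; V(2,1) = 7.210000; V(2,2) = 0.000000
Backward induction: V(k, i) = exp(-r*dt) * [p * V(k+1, i) + (1-p) * V(k+1, i+1)].
  V(1,0) = exp(-r*dt) * [p*40.882351 + (1-p)*7.210000] = 22.923590
  V(1,1) = exp(-r*dt) * [p*7.210000 + (1-p)*0.000000] = 3.390653
  V(0,0) = exp(-r*dt) * [p*22.923590 + (1-p)*3.390653] = 12.519269


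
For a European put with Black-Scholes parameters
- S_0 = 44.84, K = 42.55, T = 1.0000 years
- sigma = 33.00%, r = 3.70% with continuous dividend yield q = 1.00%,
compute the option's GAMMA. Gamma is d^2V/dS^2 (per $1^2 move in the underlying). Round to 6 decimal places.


Answer: Gamma = 0.024584

Derivation:
d1 = 0.4056689187; d2 = 0.0756689187
phi(d1) = 0.3674301050; exp(-qT) = 0.9900498337; exp(-rT) = 0.9636761353
Gamma = exp(-qT) * phi(d1) / (S * sigma * sqrt(T)) = 0.9900498337 * 0.3674301050 / (44.8400 * 0.3300 * 1.0000000000) = 0.024584


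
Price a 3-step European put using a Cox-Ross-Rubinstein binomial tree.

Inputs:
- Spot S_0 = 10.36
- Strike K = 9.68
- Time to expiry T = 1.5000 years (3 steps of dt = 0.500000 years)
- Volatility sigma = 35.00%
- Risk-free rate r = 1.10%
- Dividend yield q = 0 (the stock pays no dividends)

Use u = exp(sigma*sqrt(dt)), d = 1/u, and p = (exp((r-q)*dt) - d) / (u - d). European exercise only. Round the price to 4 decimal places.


dt = T/N = 0.500000
u = exp(sigma*sqrt(dt)) = 1.280803; d = 1/u = 0.780760
p = (exp((r-q)*dt) - d) / (u - d) = 0.449471
Discount per step: exp(-r*dt) = 0.994515
Stock lattice S(k, i) with i counting down-moves:
  k=0: S(0,0) = 10.3600
  k=1: S(1,0) = 13.2691; S(1,1) = 8.0887
  k=2: S(2,0) = 16.9951; S(2,1) = 10.3600; S(2,2) = 6.3153
  k=3: S(3,0) = 21.7674; S(3,1) = 13.2691; S(3,2) = 8.0887; S(3,3) = 4.9307
Terminal payoffs V(N, i) = max(K - S_T, 0):
  V(3,0) = 0.000000; V(3,1) = 0.000000; V(3,2) = 1.591326; V(3,3) = 4.749255
Backward induction: V(k, i) = exp(-r*dt) * [p * V(k+1, i) + (1-p) * V(k+1, i+1)].
  V(2,0) = exp(-r*dt) * [p*0.000000 + (1-p)*0.000000] = 0.000000
  V(2,1) = exp(-r*dt) * [p*0.000000 + (1-p)*1.591326] = 0.871265
  V(2,2) = exp(-r*dt) * [p*1.591326 + (1-p)*4.749255] = 3.311592
  V(1,0) = exp(-r*dt) * [p*0.000000 + (1-p)*0.871265] = 0.477025
  V(1,1) = exp(-r*dt) * [p*0.871265 + (1-p)*3.311592] = 2.202587
  V(0,0) = exp(-r*dt) * [p*0.477025 + (1-p)*2.202587] = 1.419170

Answer: Price = V(0,0) = 1.4192


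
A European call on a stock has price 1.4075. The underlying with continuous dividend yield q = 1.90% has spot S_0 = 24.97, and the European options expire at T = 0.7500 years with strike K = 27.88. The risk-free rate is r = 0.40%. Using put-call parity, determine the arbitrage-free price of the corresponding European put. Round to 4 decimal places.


Put-call parity: C - P = S_0 * exp(-qT) - K * exp(-rT).
S_0 * exp(-qT) = 24.9700 * 0.98585105 = 24.61670074
K * exp(-rT) = 27.8800 * 0.99700450 = 27.79648533
P = C - S*exp(-qT) + K*exp(-rT)
P = 1.4075 - 24.61670074 + 27.79648533 = 4.5873

Answer: Put price = 4.5873


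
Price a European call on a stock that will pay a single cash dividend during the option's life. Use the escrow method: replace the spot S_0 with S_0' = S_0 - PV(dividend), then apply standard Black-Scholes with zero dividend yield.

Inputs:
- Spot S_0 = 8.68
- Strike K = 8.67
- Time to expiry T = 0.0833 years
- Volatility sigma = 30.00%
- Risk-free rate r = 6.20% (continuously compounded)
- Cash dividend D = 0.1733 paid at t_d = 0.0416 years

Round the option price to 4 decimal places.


Answer: Price = 0.2405

Derivation:
PV(D) = D * exp(-r * t_d) = 0.1733 * 0.99742412 = 0.17285360
S_0' = S_0 - PV(D) = 8.6800 - 0.17285360 = 8.50714640
d1 = (ln(S_0'/K) + (r + sigma^2/2)*T) / (sigma*sqrt(T)) = -0.11606055
d2 = d1 - sigma*sqrt(T) = -0.20264576
exp(-rT) = 0.99484871
N(d1) = 0.45380228; N(d2) = 0.41970596
C = S_0' * N(d1) - K * exp(-rT) * N(d2) = 8.50714640 * 0.45380228 - 8.6700 * 0.99484871 * 0.41970596 = 0.2405


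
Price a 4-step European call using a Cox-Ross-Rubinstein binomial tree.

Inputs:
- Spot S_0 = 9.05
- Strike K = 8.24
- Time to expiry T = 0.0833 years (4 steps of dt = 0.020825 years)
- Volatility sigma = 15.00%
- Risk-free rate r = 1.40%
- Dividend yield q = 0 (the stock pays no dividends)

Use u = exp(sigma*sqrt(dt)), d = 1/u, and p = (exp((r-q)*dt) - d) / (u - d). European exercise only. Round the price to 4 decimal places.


Answer: Price = V(0,0) = 0.8196

Derivation:
dt = T/N = 0.020825
u = exp(sigma*sqrt(dt)) = 1.021882; d = 1/u = 0.978586
p = (exp((r-q)*dt) - d) / (u - d) = 0.501323
Discount per step: exp(-r*dt) = 0.999708
Stock lattice S(k, i) with i counting down-moves:
  k=0: S(0,0) = 9.0500
  k=1: S(1,0) = 9.2480; S(1,1) = 8.8562
  k=2: S(2,0) = 9.4504; S(2,1) = 9.0500; S(2,2) = 8.6666
  k=3: S(3,0) = 9.6572; S(3,1) = 9.2480; S(3,2) = 8.8562; S(3,3) = 8.4810
  k=4: S(4,0) = 9.8685; S(4,1) = 9.4504; S(4,2) = 9.0500; S(4,3) = 8.6666; S(4,4) = 8.2994
Terminal payoffs V(N, i) = max(S_T - K, 0):
  V(4,0) = 1.628521; V(4,1) = 1.210403; V(4,2) = 0.810000; V(4,3) = 0.426562; V(4,4) = 0.059369
Backward induction: V(k, i) = exp(-r*dt) * [p * V(k+1, i) + (1-p) * V(k+1, i+1)].
  V(3,0) = exp(-r*dt) * [p*1.628521 + (1-p)*1.210403] = 1.419601
  V(3,1) = exp(-r*dt) * [p*1.210403 + (1-p)*0.810000] = 1.010437
  V(3,2) = exp(-r*dt) * [p*0.810000 + (1-p)*0.426562] = 0.618608
  V(3,3) = exp(-r*dt) * [p*0.426562 + (1-p)*0.059369] = 0.243381
  V(2,0) = exp(-r*dt) * [p*1.419601 + (1-p)*1.010437] = 1.215206
  V(2,1) = exp(-r*dt) * [p*1.010437 + (1-p)*0.618608] = 0.814803
  V(2,2) = exp(-r*dt) * [p*0.618608 + (1-p)*0.243381] = 0.431365
  V(1,0) = exp(-r*dt) * [p*1.215206 + (1-p)*0.814803] = 1.015239
  V(1,1) = exp(-r*dt) * [p*0.814803 + (1-p)*0.431365] = 0.623410
  V(0,0) = exp(-r*dt) * [p*1.015239 + (1-p)*0.623410] = 0.819604


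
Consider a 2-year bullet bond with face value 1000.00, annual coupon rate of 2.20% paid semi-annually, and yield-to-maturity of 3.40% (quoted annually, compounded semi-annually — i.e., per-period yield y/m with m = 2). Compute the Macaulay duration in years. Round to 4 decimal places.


Coupon per period c = face * coupon_rate / m = 11.000000
Periods per year m = 2; per-period yield y/m = 0.017000
Number of cashflows N = 4
Cashflows (t years, CF_t, discount factor 1/(1+y/m)^(m*t), PV):
  t = 0.5000: CF_t = 11.000000, DF = 0.983284, PV = 10.816126
  t = 1.0000: CF_t = 11.000000, DF = 0.966848, PV = 10.635325
  t = 1.5000: CF_t = 11.000000, DF = 0.950686, PV = 10.457547
  t = 2.0000: CF_t = 1011.000000, DF = 0.934795, PV = 945.077326
Price P = sum_t PV_t = 976.986324
Macaulay numerator sum_t t * PV_t:
  t * PV_t at t = 0.5000: 5.408063
  t * PV_t at t = 1.0000: 10.635325
  t * PV_t at t = 1.5000: 15.686321
  t * PV_t at t = 2.0000: 1890.154652
Macaulay duration D = (sum_t t * PV_t) / P = 1921.884361 / 976.986324 = 1.967156

Answer: Macaulay duration = 1.9672 years


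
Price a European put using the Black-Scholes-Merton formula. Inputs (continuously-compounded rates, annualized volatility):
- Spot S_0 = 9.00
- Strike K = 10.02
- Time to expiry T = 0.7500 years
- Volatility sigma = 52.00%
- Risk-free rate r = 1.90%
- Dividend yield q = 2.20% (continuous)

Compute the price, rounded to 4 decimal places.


d1 = (ln(S/K) + (r - q + 0.5*sigma^2) * T) / (sigma * sqrt(T)) = -0.01822765
d2 = d1 - sigma * sqrt(T) = -0.46856086
exp(-rT) = 0.98585105; exp(-qT) = 0.98363538
P = K * exp(-rT) * N(-d2) - S_0 * exp(-qT) * N(-d1)
N(-d1) = 0.50727138; N(-d2) = 0.68030822
P = 10.0200 * 0.98585105 * 0.68030822 - 9.0000 * 0.98363538 * 0.50727138 = 2.2295

Answer: Price = 2.2295


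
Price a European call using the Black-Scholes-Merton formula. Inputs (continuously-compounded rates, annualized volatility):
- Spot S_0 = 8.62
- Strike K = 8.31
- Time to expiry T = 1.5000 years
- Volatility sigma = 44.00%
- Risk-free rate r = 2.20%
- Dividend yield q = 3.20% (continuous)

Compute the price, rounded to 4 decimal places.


d1 = (ln(S/K) + (r - q + 0.5*sigma^2) * T) / (sigma * sqrt(T)) = 0.30957371
d2 = d1 - sigma * sqrt(T) = -0.22931404
exp(-rT) = 0.96753856; exp(-qT) = 0.95313379
C = S_0 * exp(-qT) * N(d1) - K * exp(-rT) * N(d2)
N(d1) = 0.62155742; N(d2) = 0.40931242
C = 8.6200 * 0.95313379 * 0.62155742 - 8.3100 * 0.96753856 * 0.40931242 = 1.8158

Answer: Price = 1.8158


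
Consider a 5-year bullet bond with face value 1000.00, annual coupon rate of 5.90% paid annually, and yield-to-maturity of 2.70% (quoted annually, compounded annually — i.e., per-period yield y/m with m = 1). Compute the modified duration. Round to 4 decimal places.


Answer: Modified duration = 4.3938

Derivation:
Coupon per period c = face * coupon_rate / m = 59.000000
Periods per year m = 1; per-period yield y/m = 0.027000
Number of cashflows N = 5
Cashflows (t years, CF_t, discount factor 1/(1+y/m)^(m*t), PV):
  t = 1.0000: CF_t = 59.000000, DF = 0.973710, PV = 57.448880
  t = 2.0000: CF_t = 59.000000, DF = 0.948111, PV = 55.938540
  t = 3.0000: CF_t = 59.000000, DF = 0.923185, PV = 54.467906
  t = 4.0000: CF_t = 59.000000, DF = 0.898914, PV = 53.035936
  t = 5.0000: CF_t = 1059.000000, DF = 0.875282, PV = 926.923178
Price P = sum_t PV_t = 1147.814440
First compute Macaulay numerator sum_t t * PV_t:
  t * PV_t at t = 1.0000: 57.448880
  t * PV_t at t = 2.0000: 111.877079
  t * PV_t at t = 3.0000: 163.403719
  t * PV_t at t = 4.0000: 212.143744
  t * PV_t at t = 5.0000: 4634.615892
Macaulay duration D = 5179.489314 / 1147.814440 = 4.512480
Modified duration = D / (1 + y/m) = 4.512480 / (1 + 0.027000) = 4.393846


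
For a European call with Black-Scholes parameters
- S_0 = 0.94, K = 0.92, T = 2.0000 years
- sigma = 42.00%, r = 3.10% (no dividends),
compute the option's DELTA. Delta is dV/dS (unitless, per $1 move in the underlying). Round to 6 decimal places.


Answer: Delta = 0.669153

Derivation:
d1 = 0.4375748576; d2 = -0.1563948386
phi(d1) = 0.3625204432; exp(-qT) = 1.0000000000; exp(-rT) = 0.9398828868
N(d1) = 0.6691527498
Delta = exp(-qT) * N(d1) = 1.0000000000 * 0.6691527498 = 0.669153


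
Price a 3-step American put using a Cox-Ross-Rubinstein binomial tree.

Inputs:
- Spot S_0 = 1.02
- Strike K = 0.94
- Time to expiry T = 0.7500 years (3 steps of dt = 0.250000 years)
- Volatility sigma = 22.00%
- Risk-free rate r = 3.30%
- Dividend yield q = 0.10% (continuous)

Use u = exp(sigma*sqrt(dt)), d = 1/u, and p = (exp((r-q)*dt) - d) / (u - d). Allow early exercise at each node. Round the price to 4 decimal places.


dt = T/N = 0.250000
u = exp(sigma*sqrt(dt)) = 1.116278; d = 1/u = 0.895834
p = (exp((r-q)*dt) - d) / (u - d) = 0.508964
Discount per step: exp(-r*dt) = 0.991784
Stock lattice S(k, i) with i counting down-moves:
  k=0: S(0,0) = 1.0200
  k=1: S(1,0) = 1.1386; S(1,1) = 0.9138
  k=2: S(2,0) = 1.2710; S(2,1) = 1.0200; S(2,2) = 0.8186
  k=3: S(3,0) = 1.4188; S(3,1) = 1.1386; S(3,2) = 0.9138; S(3,3) = 0.7333
Terminal payoffs V(N, i) = max(K - S_T, 0):
  V(3,0) = 0.000000; V(3,1) = 0.000000; V(3,2) = 0.026249; V(3,3) = 0.206698
Backward induction: V(k, i) = exp(-r*dt) * [p * V(k+1, i) + (1-p) * V(k+1, i+1)]; then take max(V_cont, immediate exercise) for American.
  V(2,0) = exp(-r*dt) * [p*0.000000 + (1-p)*0.000000] = 0.000000; exercise = 0.000000; V(2,0) = max -> 0.000000
  V(2,1) = exp(-r*dt) * [p*0.000000 + (1-p)*0.026249] = 0.012783; exercise = 0.000000; V(2,1) = max -> 0.012783
  V(2,2) = exp(-r*dt) * [p*0.026249 + (1-p)*0.206698] = 0.113912; exercise = 0.121431; V(2,2) = max -> 0.121431
  V(1,0) = exp(-r*dt) * [p*0.000000 + (1-p)*0.012783] = 0.006226; exercise = 0.000000; V(1,0) = max -> 0.006226
  V(1,1) = exp(-r*dt) * [p*0.012783 + (1-p)*0.121431] = 0.065590; exercise = 0.026249; V(1,1) = max -> 0.065590
  V(0,0) = exp(-r*dt) * [p*0.006226 + (1-p)*0.065590] = 0.035085; exercise = 0.000000; V(0,0) = max -> 0.035085

Answer: Price = V(0,0) = 0.0351


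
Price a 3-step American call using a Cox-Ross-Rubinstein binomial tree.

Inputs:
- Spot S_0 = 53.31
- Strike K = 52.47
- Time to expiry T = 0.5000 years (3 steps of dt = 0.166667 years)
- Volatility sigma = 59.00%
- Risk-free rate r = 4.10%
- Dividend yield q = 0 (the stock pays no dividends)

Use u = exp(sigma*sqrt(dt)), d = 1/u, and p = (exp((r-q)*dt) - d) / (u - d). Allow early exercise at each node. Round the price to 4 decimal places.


Answer: Price = V(0,0) = 10.3449

Derivation:
dt = T/N = 0.166667
u = exp(sigma*sqrt(dt)) = 1.272351; d = 1/u = 0.785947
p = (exp((r-q)*dt) - d) / (u - d) = 0.454170
Discount per step: exp(-r*dt) = 0.993190
Stock lattice S(k, i) with i counting down-moves:
  k=0: S(0,0) = 53.3100
  k=1: S(1,0) = 67.8290; S(1,1) = 41.8988
  k=2: S(2,0) = 86.3024; S(2,1) = 53.3100; S(2,2) = 32.9302
  k=3: S(3,0) = 109.8069; S(3,1) = 67.8290; S(3,2) = 41.8988; S(3,3) = 25.8814
Terminal payoffs V(N, i) = max(S_T - K, 0):
  V(3,0) = 57.336904; V(3,1) = 15.359040; V(3,2) = 0.000000; V(3,3) = 0.000000
Backward induction: V(k, i) = exp(-r*dt) * [p * V(k+1, i) + (1-p) * V(k+1, i+1)]; then take max(V_cont, immediate exercise) for American.
  V(2,0) = exp(-r*dt) * [p*57.336904 + (1-p)*15.359040] = 34.189680; exercise = 33.832357; V(2,0) = max -> 34.189680
  V(2,1) = exp(-r*dt) * [p*15.359040 + (1-p)*0.000000] = 6.928105; exercise = 0.840000; V(2,1) = max -> 6.928105
  V(2,2) = exp(-r*dt) * [p*0.000000 + (1-p)*0.000000] = 0.000000; exercise = 0.000000; V(2,2) = max -> 0.000000
  V(1,0) = exp(-r*dt) * [p*34.189680 + (1-p)*6.928105] = 19.177985; exercise = 15.359040; V(1,0) = max -> 19.177985
  V(1,1) = exp(-r*dt) * [p*6.928105 + (1-p)*0.000000] = 3.125107; exercise = 0.000000; V(1,1) = max -> 3.125107
  V(0,0) = exp(-r*dt) * [p*19.177985 + (1-p)*3.125107] = 10.344904; exercise = 0.840000; V(0,0) = max -> 10.344904


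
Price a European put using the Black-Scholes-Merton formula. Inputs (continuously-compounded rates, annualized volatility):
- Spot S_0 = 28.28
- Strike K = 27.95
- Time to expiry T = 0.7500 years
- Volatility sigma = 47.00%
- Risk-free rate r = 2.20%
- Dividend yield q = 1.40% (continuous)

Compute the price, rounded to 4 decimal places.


Answer: Price = 4.2315

Derivation:
d1 = (ln(S/K) + (r - q + 0.5*sigma^2) * T) / (sigma * sqrt(T)) = 0.24709398
d2 = d1 - sigma * sqrt(T) = -0.15993796
exp(-rT) = 0.98363538; exp(-qT) = 0.98955493
P = K * exp(-rT) * N(-d2) - S_0 * exp(-qT) * N(-d1)
N(-d1) = 0.40241775; N(-d2) = 0.56353503
P = 27.9500 * 0.98363538 * 0.56353503 - 28.2800 * 0.98955493 * 0.40241775 = 4.2315


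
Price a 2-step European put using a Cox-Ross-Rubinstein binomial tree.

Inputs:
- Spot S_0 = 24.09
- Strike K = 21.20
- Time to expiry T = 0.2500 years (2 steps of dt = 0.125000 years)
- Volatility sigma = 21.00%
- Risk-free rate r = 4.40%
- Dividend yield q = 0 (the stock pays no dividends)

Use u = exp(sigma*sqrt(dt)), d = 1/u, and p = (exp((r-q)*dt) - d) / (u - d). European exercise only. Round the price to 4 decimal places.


dt = T/N = 0.125000
u = exp(sigma*sqrt(dt)) = 1.077072; d = 1/u = 0.928443
p = (exp((r-q)*dt) - d) / (u - d) = 0.518554
Discount per step: exp(-r*dt) = 0.994515
Stock lattice S(k, i) with i counting down-moves:
  k=0: S(0,0) = 24.0900
  k=1: S(1,0) = 25.9467; S(1,1) = 22.3662
  k=2: S(2,0) = 27.9464; S(2,1) = 24.0900; S(2,2) = 20.7657
Terminal payoffs V(N, i) = max(K - S_T, 0):
  V(2,0) = 0.000000; V(2,1) = 0.000000; V(2,2) = 0.434263
Backward induction: V(k, i) = exp(-r*dt) * [p * V(k+1, i) + (1-p) * V(k+1, i+1)].
  V(1,0) = exp(-r*dt) * [p*0.000000 + (1-p)*0.000000] = 0.000000
  V(1,1) = exp(-r*dt) * [p*0.000000 + (1-p)*0.434263] = 0.207927
  V(0,0) = exp(-r*dt) * [p*0.000000 + (1-p)*0.207927] = 0.099557

Answer: Price = V(0,0) = 0.0996


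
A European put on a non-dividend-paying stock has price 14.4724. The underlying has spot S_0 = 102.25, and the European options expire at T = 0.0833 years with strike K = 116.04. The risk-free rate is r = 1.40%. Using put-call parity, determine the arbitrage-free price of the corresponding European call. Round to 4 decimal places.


Answer: Call price = 0.8176

Derivation:
Put-call parity: C - P = S_0 * exp(-qT) - K * exp(-rT).
S_0 * exp(-qT) = 102.2500 * 1.00000000 = 102.25000000
K * exp(-rT) = 116.0400 * 0.99883448 = 115.90475303
C = P + S*exp(-qT) - K*exp(-rT)
C = 14.4724 + 102.25000000 - 115.90475303 = 0.8176


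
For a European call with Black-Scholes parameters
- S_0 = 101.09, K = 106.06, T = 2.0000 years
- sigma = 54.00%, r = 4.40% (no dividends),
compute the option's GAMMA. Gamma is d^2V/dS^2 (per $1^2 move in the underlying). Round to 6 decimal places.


Answer: Gamma = 0.004703

Derivation:
d1 = 0.4342241096; d2 = -0.3294512141
phi(d1) = 0.3630503236; exp(-qT) = 1.0000000000; exp(-rT) = 0.9157608767
Gamma = exp(-qT) * phi(d1) / (S * sigma * sqrt(T)) = 1.0000000000 * 0.3630503236 / (101.0900 * 0.5400 * 1.4142135624) = 0.004703


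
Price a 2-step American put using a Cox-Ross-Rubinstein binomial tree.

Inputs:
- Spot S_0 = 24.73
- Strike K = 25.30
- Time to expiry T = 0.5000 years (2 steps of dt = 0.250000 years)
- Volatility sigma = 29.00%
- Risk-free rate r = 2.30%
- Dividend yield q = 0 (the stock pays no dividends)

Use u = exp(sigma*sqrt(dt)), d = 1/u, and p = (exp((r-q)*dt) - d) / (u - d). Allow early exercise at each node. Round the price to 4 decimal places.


dt = T/N = 0.250000
u = exp(sigma*sqrt(dt)) = 1.156040; d = 1/u = 0.865022
p = (exp((r-q)*dt) - d) / (u - d) = 0.483629
Discount per step: exp(-r*dt) = 0.994266
Stock lattice S(k, i) with i counting down-moves:
  k=0: S(0,0) = 24.7300
  k=1: S(1,0) = 28.5889; S(1,1) = 21.3920
  k=2: S(2,0) = 33.0499; S(2,1) = 24.7300; S(2,2) = 18.5046
Terminal payoffs V(N, i) = max(K - S_T, 0):
  V(2,0) = 0.000000; V(2,1) = 0.570000; V(2,2) = 6.795442
Backward induction: V(k, i) = exp(-r*dt) * [p * V(k+1, i) + (1-p) * V(k+1, i+1)]; then take max(V_cont, immediate exercise) for American.
  V(1,0) = exp(-r*dt) * [p*0.000000 + (1-p)*0.570000] = 0.292644; exercise = 0.000000; V(1,0) = max -> 0.292644
  V(1,1) = exp(-r*dt) * [p*0.570000 + (1-p)*6.795442] = 3.762941; exercise = 3.907999; V(1,1) = max -> 3.907999
  V(0,0) = exp(-r*dt) * [p*0.292644 + (1-p)*3.907999] = 2.147128; exercise = 0.570000; V(0,0) = max -> 2.147128

Answer: Price = V(0,0) = 2.1471


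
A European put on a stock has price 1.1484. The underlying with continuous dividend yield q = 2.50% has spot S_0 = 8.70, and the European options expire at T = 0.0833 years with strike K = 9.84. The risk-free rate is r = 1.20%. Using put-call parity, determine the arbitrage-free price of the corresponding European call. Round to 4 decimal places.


Answer: Call price = 0.0001

Derivation:
Put-call parity: C - P = S_0 * exp(-qT) - K * exp(-rT).
S_0 * exp(-qT) = 8.7000 * 0.99791967 = 8.68190110
K * exp(-rT) = 9.8400 * 0.99900090 = 9.83016885
C = P + S*exp(-qT) - K*exp(-rT)
C = 1.1484 + 8.68190110 - 9.83016885 = 0.0001


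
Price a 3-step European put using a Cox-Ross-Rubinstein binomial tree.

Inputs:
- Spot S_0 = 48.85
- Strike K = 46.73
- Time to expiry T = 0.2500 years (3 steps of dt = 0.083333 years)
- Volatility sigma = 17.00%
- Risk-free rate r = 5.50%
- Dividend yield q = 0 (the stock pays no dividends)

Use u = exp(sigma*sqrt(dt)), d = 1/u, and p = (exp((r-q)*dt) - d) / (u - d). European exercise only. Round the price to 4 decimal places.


dt = T/N = 0.083333
u = exp(sigma*sqrt(dt)) = 1.050299; d = 1/u = 0.952110
p = (exp((r-q)*dt) - d) / (u - d) = 0.534520
Discount per step: exp(-r*dt) = 0.995427
Stock lattice S(k, i) with i counting down-moves:
  k=0: S(0,0) = 48.8500
  k=1: S(1,0) = 51.3071; S(1,1) = 46.5106
  k=2: S(2,0) = 53.8878; S(2,1) = 48.8500; S(2,2) = 44.2832
  k=3: S(3,0) = 56.5983; S(3,1) = 51.3071; S(3,2) = 46.5106; S(3,3) = 42.1625
Terminal payoffs V(N, i) = max(K - S_T, 0):
  V(3,0) = 0.000000; V(3,1) = 0.000000; V(3,2) = 0.219430; V(3,3) = 4.567548
Backward induction: V(k, i) = exp(-r*dt) * [p * V(k+1, i) + (1-p) * V(k+1, i+1)].
  V(2,0) = exp(-r*dt) * [p*0.000000 + (1-p)*0.000000] = 0.000000
  V(2,1) = exp(-r*dt) * [p*0.000000 + (1-p)*0.219430] = 0.101673
  V(2,2) = exp(-r*dt) * [p*0.219430 + (1-p)*4.567548] = 2.233135
  V(1,0) = exp(-r*dt) * [p*0.000000 + (1-p)*0.101673] = 0.047110
  V(1,1) = exp(-r*dt) * [p*0.101673 + (1-p)*2.233135] = 1.088825
  V(0,0) = exp(-r*dt) * [p*0.047110 + (1-p)*1.088825] = 0.529575

Answer: Price = V(0,0) = 0.5296


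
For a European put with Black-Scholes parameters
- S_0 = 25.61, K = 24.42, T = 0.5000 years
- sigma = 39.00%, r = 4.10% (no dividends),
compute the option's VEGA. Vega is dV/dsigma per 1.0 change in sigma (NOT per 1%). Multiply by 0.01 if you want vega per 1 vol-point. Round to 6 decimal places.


d1 = 0.3847583085; d2 = 0.1089866638
phi(d1) = 0.3704791870; exp(-qT) = 1.0000000000; exp(-rT) = 0.9797086965
Vega = S * exp(-qT) * phi(d1) * sqrt(T) = 25.6100 * 1.0000000000 * 0.3704791870 * 0.7071067812 = 6.709009

Answer: Vega = 6.709009


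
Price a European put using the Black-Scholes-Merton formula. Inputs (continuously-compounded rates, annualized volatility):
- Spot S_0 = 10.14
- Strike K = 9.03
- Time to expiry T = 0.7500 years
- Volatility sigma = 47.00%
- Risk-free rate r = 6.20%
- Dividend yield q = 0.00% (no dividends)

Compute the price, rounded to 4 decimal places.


d1 = (ln(S/K) + (r - q + 0.5*sigma^2) * T) / (sigma * sqrt(T)) = 0.60258940
d2 = d1 - sigma * sqrt(T) = 0.19555746
exp(-rT) = 0.95456456; exp(-qT) = 1.00000000
P = K * exp(-rT) * N(-d2) - S_0 * exp(-qT) * N(-d1)
N(-d1) = 0.27339094; N(-d2) = 0.42247828
P = 9.0300 * 0.95456456 * 0.42247828 - 10.1400 * 1.00000000 * 0.27339094 = 0.8695

Answer: Price = 0.8695


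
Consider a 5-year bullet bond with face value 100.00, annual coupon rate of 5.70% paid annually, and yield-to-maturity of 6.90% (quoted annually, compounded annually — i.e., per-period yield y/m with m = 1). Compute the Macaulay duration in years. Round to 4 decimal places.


Coupon per period c = face * coupon_rate / m = 5.700000
Periods per year m = 1; per-period yield y/m = 0.069000
Number of cashflows N = 5
Cashflows (t years, CF_t, discount factor 1/(1+y/m)^(m*t), PV):
  t = 1.0000: CF_t = 5.700000, DF = 0.935454, PV = 5.332086
  t = 2.0000: CF_t = 5.700000, DF = 0.875074, PV = 4.987920
  t = 3.0000: CF_t = 5.700000, DF = 0.818591, PV = 4.665968
  t = 4.0000: CF_t = 5.700000, DF = 0.765754, PV = 4.364797
  t = 5.0000: CF_t = 105.700000, DF = 0.716327, PV = 75.715791
Price P = sum_t PV_t = 95.066561
Macaulay numerator sum_t t * PV_t:
  t * PV_t at t = 1.0000: 5.332086
  t * PV_t at t = 2.0000: 9.975839
  t * PV_t at t = 3.0000: 13.997903
  t * PV_t at t = 4.0000: 17.459187
  t * PV_t at t = 5.0000: 378.578953
Macaulay duration D = (sum_t t * PV_t) / P = 425.343969 / 95.066561 = 4.474170

Answer: Macaulay duration = 4.4742 years


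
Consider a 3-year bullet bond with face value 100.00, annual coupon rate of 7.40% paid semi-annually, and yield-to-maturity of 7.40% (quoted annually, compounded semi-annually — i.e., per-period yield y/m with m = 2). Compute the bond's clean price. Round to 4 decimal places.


Coupon per period c = face * coupon_rate / m = 3.700000
Periods per year m = 2; per-period yield y/m = 0.037000
Number of cashflows N = 6
Cashflows (t years, CF_t, discount factor 1/(1+y/m)^(m*t), PV):
  t = 0.5000: CF_t = 3.700000, DF = 0.964320, PV = 3.567985
  t = 1.0000: CF_t = 3.700000, DF = 0.929913, PV = 3.440679
  t = 1.5000: CF_t = 3.700000, DF = 0.896734, PV = 3.317917
  t = 2.0000: CF_t = 3.700000, DF = 0.864739, PV = 3.199534
  t = 2.5000: CF_t = 3.700000, DF = 0.833885, PV = 3.085375
  t = 3.0000: CF_t = 103.700000, DF = 0.804132, PV = 83.388511
Price P = sum_t PV_t = 100.000000

Answer: Price = 100.0000
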